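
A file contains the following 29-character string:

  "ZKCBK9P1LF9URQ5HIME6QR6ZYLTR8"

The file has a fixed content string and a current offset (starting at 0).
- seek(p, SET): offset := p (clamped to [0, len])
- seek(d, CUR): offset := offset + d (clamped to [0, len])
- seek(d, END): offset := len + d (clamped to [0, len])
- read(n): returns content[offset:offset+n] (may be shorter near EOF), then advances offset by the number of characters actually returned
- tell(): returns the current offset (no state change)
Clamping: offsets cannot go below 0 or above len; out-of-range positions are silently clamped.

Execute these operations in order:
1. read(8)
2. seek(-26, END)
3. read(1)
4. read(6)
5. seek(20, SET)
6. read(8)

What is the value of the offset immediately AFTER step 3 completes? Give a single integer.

After 1 (read(8)): returned 'ZKCBK9P1', offset=8
After 2 (seek(-26, END)): offset=3
After 3 (read(1)): returned 'B', offset=4

Answer: 4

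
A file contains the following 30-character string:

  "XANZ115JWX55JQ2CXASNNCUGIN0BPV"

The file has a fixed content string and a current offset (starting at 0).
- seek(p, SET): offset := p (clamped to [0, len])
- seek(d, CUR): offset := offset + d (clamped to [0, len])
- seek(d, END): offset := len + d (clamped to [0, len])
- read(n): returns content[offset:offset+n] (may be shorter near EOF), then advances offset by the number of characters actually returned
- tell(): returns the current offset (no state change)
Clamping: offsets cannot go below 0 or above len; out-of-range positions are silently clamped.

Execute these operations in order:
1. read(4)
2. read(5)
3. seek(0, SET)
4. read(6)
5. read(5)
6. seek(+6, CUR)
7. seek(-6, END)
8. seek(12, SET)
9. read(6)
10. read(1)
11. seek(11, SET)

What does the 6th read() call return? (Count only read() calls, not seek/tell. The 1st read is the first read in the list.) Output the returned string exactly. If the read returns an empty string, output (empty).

Answer: S

Derivation:
After 1 (read(4)): returned 'XANZ', offset=4
After 2 (read(5)): returned '115JW', offset=9
After 3 (seek(0, SET)): offset=0
After 4 (read(6)): returned 'XANZ11', offset=6
After 5 (read(5)): returned '5JWX5', offset=11
After 6 (seek(+6, CUR)): offset=17
After 7 (seek(-6, END)): offset=24
After 8 (seek(12, SET)): offset=12
After 9 (read(6)): returned 'JQ2CXA', offset=18
After 10 (read(1)): returned 'S', offset=19
After 11 (seek(11, SET)): offset=11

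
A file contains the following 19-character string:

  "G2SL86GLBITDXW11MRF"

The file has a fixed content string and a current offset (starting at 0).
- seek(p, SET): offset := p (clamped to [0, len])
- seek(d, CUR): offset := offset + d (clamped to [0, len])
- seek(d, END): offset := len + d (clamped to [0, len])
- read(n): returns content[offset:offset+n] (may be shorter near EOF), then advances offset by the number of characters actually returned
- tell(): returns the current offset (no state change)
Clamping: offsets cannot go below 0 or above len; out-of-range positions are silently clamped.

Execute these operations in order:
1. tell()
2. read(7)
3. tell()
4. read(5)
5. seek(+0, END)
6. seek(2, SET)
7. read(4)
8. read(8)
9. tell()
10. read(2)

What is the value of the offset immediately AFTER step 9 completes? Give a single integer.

After 1 (tell()): offset=0
After 2 (read(7)): returned 'G2SL86G', offset=7
After 3 (tell()): offset=7
After 4 (read(5)): returned 'LBITD', offset=12
After 5 (seek(+0, END)): offset=19
After 6 (seek(2, SET)): offset=2
After 7 (read(4)): returned 'SL86', offset=6
After 8 (read(8)): returned 'GLBITDXW', offset=14
After 9 (tell()): offset=14

Answer: 14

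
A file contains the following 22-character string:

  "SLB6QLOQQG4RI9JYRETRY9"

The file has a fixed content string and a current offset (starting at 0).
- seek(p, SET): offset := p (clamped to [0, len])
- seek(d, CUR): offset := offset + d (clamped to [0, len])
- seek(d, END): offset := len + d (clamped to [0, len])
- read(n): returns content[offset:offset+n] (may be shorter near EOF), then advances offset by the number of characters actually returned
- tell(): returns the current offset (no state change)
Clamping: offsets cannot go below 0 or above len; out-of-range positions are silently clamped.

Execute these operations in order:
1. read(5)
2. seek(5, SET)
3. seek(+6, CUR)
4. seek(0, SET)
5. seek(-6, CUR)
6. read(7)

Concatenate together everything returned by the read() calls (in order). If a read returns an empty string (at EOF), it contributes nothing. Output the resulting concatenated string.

After 1 (read(5)): returned 'SLB6Q', offset=5
After 2 (seek(5, SET)): offset=5
After 3 (seek(+6, CUR)): offset=11
After 4 (seek(0, SET)): offset=0
After 5 (seek(-6, CUR)): offset=0
After 6 (read(7)): returned 'SLB6QLO', offset=7

Answer: SLB6QSLB6QLO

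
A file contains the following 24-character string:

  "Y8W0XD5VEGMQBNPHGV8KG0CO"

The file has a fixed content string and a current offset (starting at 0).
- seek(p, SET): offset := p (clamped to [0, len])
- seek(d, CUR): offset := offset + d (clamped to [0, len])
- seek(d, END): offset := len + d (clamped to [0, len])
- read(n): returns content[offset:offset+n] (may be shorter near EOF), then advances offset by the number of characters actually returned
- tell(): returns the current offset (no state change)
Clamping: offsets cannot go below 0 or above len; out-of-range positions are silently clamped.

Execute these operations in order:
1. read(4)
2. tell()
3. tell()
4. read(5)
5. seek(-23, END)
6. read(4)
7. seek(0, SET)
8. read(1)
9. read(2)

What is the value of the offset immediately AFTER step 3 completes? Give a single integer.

After 1 (read(4)): returned 'Y8W0', offset=4
After 2 (tell()): offset=4
After 3 (tell()): offset=4

Answer: 4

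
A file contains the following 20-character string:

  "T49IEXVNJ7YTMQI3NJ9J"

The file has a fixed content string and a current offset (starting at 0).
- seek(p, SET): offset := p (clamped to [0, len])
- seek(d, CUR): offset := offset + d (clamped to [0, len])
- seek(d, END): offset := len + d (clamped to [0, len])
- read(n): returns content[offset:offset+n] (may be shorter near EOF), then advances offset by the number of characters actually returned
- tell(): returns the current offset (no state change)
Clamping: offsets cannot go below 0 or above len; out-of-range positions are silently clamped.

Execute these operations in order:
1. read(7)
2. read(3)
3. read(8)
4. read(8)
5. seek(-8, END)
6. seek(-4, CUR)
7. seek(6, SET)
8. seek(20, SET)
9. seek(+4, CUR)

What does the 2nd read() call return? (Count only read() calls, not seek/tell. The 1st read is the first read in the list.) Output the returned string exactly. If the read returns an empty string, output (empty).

Answer: NJ7

Derivation:
After 1 (read(7)): returned 'T49IEXV', offset=7
After 2 (read(3)): returned 'NJ7', offset=10
After 3 (read(8)): returned 'YTMQI3NJ', offset=18
After 4 (read(8)): returned '9J', offset=20
After 5 (seek(-8, END)): offset=12
After 6 (seek(-4, CUR)): offset=8
After 7 (seek(6, SET)): offset=6
After 8 (seek(20, SET)): offset=20
After 9 (seek(+4, CUR)): offset=20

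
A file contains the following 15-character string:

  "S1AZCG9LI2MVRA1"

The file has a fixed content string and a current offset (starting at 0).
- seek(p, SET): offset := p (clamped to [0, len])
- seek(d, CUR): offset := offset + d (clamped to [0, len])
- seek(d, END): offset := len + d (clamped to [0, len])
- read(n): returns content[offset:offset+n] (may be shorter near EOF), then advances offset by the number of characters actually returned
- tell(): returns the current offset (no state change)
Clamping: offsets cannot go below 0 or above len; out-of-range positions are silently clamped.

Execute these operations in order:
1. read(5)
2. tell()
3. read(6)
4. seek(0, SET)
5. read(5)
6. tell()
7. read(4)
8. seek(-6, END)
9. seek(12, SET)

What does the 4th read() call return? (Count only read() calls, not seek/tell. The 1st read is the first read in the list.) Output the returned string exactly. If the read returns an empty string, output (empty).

Answer: G9LI

Derivation:
After 1 (read(5)): returned 'S1AZC', offset=5
After 2 (tell()): offset=5
After 3 (read(6)): returned 'G9LI2M', offset=11
After 4 (seek(0, SET)): offset=0
After 5 (read(5)): returned 'S1AZC', offset=5
After 6 (tell()): offset=5
After 7 (read(4)): returned 'G9LI', offset=9
After 8 (seek(-6, END)): offset=9
After 9 (seek(12, SET)): offset=12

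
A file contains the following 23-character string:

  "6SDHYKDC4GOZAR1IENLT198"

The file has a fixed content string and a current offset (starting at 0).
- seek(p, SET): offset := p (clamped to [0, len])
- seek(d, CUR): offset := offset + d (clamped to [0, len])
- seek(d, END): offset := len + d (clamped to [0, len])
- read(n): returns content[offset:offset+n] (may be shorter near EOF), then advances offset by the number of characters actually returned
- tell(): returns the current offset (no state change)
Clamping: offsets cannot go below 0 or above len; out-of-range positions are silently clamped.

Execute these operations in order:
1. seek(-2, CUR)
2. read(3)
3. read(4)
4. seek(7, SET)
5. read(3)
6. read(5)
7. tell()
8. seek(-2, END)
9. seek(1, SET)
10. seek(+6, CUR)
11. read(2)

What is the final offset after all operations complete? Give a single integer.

Answer: 9

Derivation:
After 1 (seek(-2, CUR)): offset=0
After 2 (read(3)): returned '6SD', offset=3
After 3 (read(4)): returned 'HYKD', offset=7
After 4 (seek(7, SET)): offset=7
After 5 (read(3)): returned 'C4G', offset=10
After 6 (read(5)): returned 'OZAR1', offset=15
After 7 (tell()): offset=15
After 8 (seek(-2, END)): offset=21
After 9 (seek(1, SET)): offset=1
After 10 (seek(+6, CUR)): offset=7
After 11 (read(2)): returned 'C4', offset=9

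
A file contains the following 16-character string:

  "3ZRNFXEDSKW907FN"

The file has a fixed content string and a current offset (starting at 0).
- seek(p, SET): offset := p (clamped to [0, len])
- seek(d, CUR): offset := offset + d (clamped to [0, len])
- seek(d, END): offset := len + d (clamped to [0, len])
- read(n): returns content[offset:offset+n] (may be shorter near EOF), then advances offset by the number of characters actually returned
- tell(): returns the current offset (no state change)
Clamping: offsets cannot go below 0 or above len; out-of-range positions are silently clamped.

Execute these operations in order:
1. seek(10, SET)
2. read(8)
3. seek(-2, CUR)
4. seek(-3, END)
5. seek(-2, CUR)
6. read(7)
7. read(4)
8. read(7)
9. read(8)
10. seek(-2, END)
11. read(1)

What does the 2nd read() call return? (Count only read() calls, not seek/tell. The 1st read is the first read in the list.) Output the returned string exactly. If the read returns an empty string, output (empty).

Answer: 907FN

Derivation:
After 1 (seek(10, SET)): offset=10
After 2 (read(8)): returned 'W907FN', offset=16
After 3 (seek(-2, CUR)): offset=14
After 4 (seek(-3, END)): offset=13
After 5 (seek(-2, CUR)): offset=11
After 6 (read(7)): returned '907FN', offset=16
After 7 (read(4)): returned '', offset=16
After 8 (read(7)): returned '', offset=16
After 9 (read(8)): returned '', offset=16
After 10 (seek(-2, END)): offset=14
After 11 (read(1)): returned 'F', offset=15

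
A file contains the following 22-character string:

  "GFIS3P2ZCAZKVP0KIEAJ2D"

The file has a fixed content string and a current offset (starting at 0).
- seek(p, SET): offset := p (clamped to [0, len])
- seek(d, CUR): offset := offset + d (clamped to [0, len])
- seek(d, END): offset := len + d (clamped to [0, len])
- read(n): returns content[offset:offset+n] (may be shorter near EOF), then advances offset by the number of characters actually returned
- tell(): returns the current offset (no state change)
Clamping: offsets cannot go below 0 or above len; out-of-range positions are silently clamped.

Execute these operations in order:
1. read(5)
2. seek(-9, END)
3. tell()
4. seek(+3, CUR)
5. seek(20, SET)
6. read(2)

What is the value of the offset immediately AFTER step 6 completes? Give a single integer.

After 1 (read(5)): returned 'GFIS3', offset=5
After 2 (seek(-9, END)): offset=13
After 3 (tell()): offset=13
After 4 (seek(+3, CUR)): offset=16
After 5 (seek(20, SET)): offset=20
After 6 (read(2)): returned '2D', offset=22

Answer: 22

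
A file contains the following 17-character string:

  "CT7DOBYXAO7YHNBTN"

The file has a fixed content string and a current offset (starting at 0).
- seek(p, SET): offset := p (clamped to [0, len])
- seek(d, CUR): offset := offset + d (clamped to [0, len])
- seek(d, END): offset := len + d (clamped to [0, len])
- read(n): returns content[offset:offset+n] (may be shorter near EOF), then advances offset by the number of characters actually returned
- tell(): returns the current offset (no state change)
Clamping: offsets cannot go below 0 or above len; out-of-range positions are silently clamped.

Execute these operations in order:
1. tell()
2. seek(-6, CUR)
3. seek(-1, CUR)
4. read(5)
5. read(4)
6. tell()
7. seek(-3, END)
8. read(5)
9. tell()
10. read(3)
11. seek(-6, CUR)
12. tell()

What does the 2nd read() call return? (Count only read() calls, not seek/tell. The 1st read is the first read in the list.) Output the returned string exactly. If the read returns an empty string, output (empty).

Answer: BYXA

Derivation:
After 1 (tell()): offset=0
After 2 (seek(-6, CUR)): offset=0
After 3 (seek(-1, CUR)): offset=0
After 4 (read(5)): returned 'CT7DO', offset=5
After 5 (read(4)): returned 'BYXA', offset=9
After 6 (tell()): offset=9
After 7 (seek(-3, END)): offset=14
After 8 (read(5)): returned 'BTN', offset=17
After 9 (tell()): offset=17
After 10 (read(3)): returned '', offset=17
After 11 (seek(-6, CUR)): offset=11
After 12 (tell()): offset=11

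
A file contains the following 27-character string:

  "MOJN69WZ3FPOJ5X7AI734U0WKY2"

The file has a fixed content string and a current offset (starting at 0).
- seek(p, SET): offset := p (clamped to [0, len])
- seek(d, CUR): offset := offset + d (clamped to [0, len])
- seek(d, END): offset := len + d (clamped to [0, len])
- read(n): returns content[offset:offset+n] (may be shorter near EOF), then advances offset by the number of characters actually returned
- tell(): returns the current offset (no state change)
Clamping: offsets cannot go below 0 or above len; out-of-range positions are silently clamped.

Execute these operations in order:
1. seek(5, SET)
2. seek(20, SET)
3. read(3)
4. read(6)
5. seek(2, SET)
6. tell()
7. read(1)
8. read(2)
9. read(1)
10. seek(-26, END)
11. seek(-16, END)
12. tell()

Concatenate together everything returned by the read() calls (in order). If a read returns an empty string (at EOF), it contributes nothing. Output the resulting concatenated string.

Answer: 4U0WKY2JN69

Derivation:
After 1 (seek(5, SET)): offset=5
After 2 (seek(20, SET)): offset=20
After 3 (read(3)): returned '4U0', offset=23
After 4 (read(6)): returned 'WKY2', offset=27
After 5 (seek(2, SET)): offset=2
After 6 (tell()): offset=2
After 7 (read(1)): returned 'J', offset=3
After 8 (read(2)): returned 'N6', offset=5
After 9 (read(1)): returned '9', offset=6
After 10 (seek(-26, END)): offset=1
After 11 (seek(-16, END)): offset=11
After 12 (tell()): offset=11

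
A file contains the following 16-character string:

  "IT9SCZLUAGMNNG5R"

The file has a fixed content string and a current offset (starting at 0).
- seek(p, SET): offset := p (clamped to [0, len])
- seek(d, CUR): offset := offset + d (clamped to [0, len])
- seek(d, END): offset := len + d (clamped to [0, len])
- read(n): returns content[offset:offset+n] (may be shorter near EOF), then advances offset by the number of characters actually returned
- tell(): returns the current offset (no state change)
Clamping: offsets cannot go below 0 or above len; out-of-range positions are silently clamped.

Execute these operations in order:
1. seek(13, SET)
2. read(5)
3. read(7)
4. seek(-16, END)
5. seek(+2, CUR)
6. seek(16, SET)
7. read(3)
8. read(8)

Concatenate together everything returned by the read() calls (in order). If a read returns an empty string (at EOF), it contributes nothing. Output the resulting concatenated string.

Answer: G5R

Derivation:
After 1 (seek(13, SET)): offset=13
After 2 (read(5)): returned 'G5R', offset=16
After 3 (read(7)): returned '', offset=16
After 4 (seek(-16, END)): offset=0
After 5 (seek(+2, CUR)): offset=2
After 6 (seek(16, SET)): offset=16
After 7 (read(3)): returned '', offset=16
After 8 (read(8)): returned '', offset=16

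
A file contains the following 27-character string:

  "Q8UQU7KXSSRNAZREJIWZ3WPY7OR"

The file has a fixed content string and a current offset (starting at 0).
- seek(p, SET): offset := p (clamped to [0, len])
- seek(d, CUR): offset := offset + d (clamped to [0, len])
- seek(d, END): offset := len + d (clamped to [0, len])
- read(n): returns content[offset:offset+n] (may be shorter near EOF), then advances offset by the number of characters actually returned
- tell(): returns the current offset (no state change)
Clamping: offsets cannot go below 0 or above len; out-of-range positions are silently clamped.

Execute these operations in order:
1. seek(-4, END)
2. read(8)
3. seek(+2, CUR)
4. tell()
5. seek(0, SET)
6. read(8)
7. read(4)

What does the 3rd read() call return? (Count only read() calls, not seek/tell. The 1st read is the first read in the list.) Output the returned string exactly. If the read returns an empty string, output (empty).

Answer: SSRN

Derivation:
After 1 (seek(-4, END)): offset=23
After 2 (read(8)): returned 'Y7OR', offset=27
After 3 (seek(+2, CUR)): offset=27
After 4 (tell()): offset=27
After 5 (seek(0, SET)): offset=0
After 6 (read(8)): returned 'Q8UQU7KX', offset=8
After 7 (read(4)): returned 'SSRN', offset=12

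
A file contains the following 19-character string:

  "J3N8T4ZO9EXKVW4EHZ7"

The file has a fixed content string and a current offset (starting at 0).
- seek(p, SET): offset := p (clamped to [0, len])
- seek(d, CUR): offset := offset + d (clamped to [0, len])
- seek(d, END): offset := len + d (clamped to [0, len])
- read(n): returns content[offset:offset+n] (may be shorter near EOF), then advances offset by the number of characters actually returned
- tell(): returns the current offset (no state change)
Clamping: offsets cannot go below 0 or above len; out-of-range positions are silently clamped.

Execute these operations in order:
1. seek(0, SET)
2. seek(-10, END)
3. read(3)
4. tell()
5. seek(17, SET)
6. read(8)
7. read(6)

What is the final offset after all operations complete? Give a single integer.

After 1 (seek(0, SET)): offset=0
After 2 (seek(-10, END)): offset=9
After 3 (read(3)): returned 'EXK', offset=12
After 4 (tell()): offset=12
After 5 (seek(17, SET)): offset=17
After 6 (read(8)): returned 'Z7', offset=19
After 7 (read(6)): returned '', offset=19

Answer: 19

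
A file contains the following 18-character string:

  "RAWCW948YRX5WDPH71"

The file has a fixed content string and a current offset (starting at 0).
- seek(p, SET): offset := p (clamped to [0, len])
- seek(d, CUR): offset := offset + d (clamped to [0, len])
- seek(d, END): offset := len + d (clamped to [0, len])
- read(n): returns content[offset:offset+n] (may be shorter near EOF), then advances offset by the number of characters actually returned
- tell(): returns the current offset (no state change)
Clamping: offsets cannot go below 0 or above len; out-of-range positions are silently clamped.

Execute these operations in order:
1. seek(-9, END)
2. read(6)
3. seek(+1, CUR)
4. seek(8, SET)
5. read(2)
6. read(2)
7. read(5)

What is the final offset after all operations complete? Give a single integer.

Answer: 17

Derivation:
After 1 (seek(-9, END)): offset=9
After 2 (read(6)): returned 'RX5WDP', offset=15
After 3 (seek(+1, CUR)): offset=16
After 4 (seek(8, SET)): offset=8
After 5 (read(2)): returned 'YR', offset=10
After 6 (read(2)): returned 'X5', offset=12
After 7 (read(5)): returned 'WDPH7', offset=17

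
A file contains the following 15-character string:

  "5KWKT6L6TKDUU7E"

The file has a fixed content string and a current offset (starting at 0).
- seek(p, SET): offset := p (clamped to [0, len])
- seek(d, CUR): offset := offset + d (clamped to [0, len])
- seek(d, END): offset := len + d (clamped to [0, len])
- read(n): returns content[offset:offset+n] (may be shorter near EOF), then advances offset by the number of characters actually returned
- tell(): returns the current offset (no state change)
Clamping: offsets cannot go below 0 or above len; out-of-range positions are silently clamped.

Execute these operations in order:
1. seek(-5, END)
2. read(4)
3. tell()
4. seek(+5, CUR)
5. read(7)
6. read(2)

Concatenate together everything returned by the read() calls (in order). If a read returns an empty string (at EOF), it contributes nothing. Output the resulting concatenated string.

Answer: DUU7

Derivation:
After 1 (seek(-5, END)): offset=10
After 2 (read(4)): returned 'DUU7', offset=14
After 3 (tell()): offset=14
After 4 (seek(+5, CUR)): offset=15
After 5 (read(7)): returned '', offset=15
After 6 (read(2)): returned '', offset=15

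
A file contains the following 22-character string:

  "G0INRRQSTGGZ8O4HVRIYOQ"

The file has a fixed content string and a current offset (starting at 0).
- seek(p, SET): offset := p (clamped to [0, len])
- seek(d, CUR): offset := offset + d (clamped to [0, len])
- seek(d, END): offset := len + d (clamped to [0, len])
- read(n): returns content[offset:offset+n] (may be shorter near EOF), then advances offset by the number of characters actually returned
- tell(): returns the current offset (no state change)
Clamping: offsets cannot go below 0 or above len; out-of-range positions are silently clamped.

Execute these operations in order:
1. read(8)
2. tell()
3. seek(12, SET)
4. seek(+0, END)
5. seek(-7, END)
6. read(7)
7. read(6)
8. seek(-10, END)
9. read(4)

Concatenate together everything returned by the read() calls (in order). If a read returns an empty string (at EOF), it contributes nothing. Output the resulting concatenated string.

After 1 (read(8)): returned 'G0INRRQS', offset=8
After 2 (tell()): offset=8
After 3 (seek(12, SET)): offset=12
After 4 (seek(+0, END)): offset=22
After 5 (seek(-7, END)): offset=15
After 6 (read(7)): returned 'HVRIYOQ', offset=22
After 7 (read(6)): returned '', offset=22
After 8 (seek(-10, END)): offset=12
After 9 (read(4)): returned '8O4H', offset=16

Answer: G0INRRQSHVRIYOQ8O4H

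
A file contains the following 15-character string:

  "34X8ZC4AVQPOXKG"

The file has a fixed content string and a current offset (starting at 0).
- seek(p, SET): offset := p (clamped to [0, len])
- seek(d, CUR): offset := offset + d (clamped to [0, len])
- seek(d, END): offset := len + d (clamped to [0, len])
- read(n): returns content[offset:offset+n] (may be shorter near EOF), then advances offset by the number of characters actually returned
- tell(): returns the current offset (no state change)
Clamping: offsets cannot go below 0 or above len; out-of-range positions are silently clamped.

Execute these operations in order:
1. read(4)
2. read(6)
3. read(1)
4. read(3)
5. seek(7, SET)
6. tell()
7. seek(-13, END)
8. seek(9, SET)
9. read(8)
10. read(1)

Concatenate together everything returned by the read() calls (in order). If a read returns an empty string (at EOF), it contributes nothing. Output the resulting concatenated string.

Answer: 34X8ZC4AVQPOXKQPOXKG

Derivation:
After 1 (read(4)): returned '34X8', offset=4
After 2 (read(6)): returned 'ZC4AVQ', offset=10
After 3 (read(1)): returned 'P', offset=11
After 4 (read(3)): returned 'OXK', offset=14
After 5 (seek(7, SET)): offset=7
After 6 (tell()): offset=7
After 7 (seek(-13, END)): offset=2
After 8 (seek(9, SET)): offset=9
After 9 (read(8)): returned 'QPOXKG', offset=15
After 10 (read(1)): returned '', offset=15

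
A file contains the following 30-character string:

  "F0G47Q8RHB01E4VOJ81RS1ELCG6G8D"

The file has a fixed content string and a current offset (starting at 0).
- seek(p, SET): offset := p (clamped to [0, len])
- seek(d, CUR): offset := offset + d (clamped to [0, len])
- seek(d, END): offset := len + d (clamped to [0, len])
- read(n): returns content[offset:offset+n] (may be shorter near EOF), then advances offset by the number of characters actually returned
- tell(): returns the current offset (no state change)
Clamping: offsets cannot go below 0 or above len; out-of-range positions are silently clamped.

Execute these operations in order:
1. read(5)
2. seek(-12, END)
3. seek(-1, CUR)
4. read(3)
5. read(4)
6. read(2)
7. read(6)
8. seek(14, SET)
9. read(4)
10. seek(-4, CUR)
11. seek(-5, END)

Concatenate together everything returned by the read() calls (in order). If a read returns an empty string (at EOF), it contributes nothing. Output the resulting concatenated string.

Answer: F0G4781RS1ELCG6G8DVOJ8

Derivation:
After 1 (read(5)): returned 'F0G47', offset=5
After 2 (seek(-12, END)): offset=18
After 3 (seek(-1, CUR)): offset=17
After 4 (read(3)): returned '81R', offset=20
After 5 (read(4)): returned 'S1EL', offset=24
After 6 (read(2)): returned 'CG', offset=26
After 7 (read(6)): returned '6G8D', offset=30
After 8 (seek(14, SET)): offset=14
After 9 (read(4)): returned 'VOJ8', offset=18
After 10 (seek(-4, CUR)): offset=14
After 11 (seek(-5, END)): offset=25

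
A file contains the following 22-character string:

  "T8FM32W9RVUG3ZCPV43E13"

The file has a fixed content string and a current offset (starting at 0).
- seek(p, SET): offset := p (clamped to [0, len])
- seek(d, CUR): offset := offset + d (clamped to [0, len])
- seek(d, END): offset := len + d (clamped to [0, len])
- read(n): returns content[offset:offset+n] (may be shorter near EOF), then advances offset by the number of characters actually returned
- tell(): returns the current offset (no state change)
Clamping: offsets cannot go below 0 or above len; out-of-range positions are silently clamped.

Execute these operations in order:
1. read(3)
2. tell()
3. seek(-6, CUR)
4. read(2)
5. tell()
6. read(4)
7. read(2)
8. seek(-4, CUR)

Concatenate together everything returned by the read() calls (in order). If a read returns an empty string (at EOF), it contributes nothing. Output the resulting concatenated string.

After 1 (read(3)): returned 'T8F', offset=3
After 2 (tell()): offset=3
After 3 (seek(-6, CUR)): offset=0
After 4 (read(2)): returned 'T8', offset=2
After 5 (tell()): offset=2
After 6 (read(4)): returned 'FM32', offset=6
After 7 (read(2)): returned 'W9', offset=8
After 8 (seek(-4, CUR)): offset=4

Answer: T8FT8FM32W9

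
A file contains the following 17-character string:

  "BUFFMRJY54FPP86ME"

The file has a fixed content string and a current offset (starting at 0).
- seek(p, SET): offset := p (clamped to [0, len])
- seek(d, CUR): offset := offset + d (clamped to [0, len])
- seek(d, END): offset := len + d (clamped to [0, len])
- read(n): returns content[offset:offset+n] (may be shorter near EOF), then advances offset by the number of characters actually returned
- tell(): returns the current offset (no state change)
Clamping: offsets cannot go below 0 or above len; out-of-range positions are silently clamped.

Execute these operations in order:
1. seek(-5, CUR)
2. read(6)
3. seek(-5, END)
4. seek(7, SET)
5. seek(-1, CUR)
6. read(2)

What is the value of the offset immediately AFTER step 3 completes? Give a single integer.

After 1 (seek(-5, CUR)): offset=0
After 2 (read(6)): returned 'BUFFMR', offset=6
After 3 (seek(-5, END)): offset=12

Answer: 12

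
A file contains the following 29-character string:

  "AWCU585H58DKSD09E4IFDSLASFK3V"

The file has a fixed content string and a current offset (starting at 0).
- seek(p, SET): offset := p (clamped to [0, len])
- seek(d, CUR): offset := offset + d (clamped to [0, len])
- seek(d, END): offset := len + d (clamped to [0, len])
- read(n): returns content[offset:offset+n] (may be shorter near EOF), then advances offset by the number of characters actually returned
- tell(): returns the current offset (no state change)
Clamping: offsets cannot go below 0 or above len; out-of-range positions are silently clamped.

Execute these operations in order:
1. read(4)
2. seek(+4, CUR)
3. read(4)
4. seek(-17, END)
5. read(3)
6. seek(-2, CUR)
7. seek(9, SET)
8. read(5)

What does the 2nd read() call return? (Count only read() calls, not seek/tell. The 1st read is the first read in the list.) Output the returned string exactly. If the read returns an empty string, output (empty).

Answer: 58DK

Derivation:
After 1 (read(4)): returned 'AWCU', offset=4
After 2 (seek(+4, CUR)): offset=8
After 3 (read(4)): returned '58DK', offset=12
After 4 (seek(-17, END)): offset=12
After 5 (read(3)): returned 'SD0', offset=15
After 6 (seek(-2, CUR)): offset=13
After 7 (seek(9, SET)): offset=9
After 8 (read(5)): returned '8DKSD', offset=14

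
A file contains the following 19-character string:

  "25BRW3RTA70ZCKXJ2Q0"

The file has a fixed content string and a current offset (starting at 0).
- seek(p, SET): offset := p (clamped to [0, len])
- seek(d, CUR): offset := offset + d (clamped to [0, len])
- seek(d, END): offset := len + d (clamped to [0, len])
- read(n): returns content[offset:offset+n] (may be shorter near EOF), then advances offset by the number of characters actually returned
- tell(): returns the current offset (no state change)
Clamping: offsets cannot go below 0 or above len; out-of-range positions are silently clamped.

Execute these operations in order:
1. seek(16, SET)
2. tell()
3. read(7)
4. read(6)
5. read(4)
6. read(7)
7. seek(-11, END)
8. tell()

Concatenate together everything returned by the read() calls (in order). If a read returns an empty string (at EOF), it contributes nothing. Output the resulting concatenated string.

After 1 (seek(16, SET)): offset=16
After 2 (tell()): offset=16
After 3 (read(7)): returned '2Q0', offset=19
After 4 (read(6)): returned '', offset=19
After 5 (read(4)): returned '', offset=19
After 6 (read(7)): returned '', offset=19
After 7 (seek(-11, END)): offset=8
After 8 (tell()): offset=8

Answer: 2Q0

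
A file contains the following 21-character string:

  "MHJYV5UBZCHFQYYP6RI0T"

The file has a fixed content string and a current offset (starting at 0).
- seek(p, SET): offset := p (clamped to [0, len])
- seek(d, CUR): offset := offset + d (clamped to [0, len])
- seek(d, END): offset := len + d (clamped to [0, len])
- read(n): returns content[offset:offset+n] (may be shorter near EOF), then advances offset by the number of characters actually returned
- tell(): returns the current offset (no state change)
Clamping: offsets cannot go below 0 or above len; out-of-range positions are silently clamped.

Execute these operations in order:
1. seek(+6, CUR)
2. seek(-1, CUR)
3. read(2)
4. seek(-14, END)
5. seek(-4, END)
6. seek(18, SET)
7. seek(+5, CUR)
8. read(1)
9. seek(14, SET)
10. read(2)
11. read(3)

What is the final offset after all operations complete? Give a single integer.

Answer: 19

Derivation:
After 1 (seek(+6, CUR)): offset=6
After 2 (seek(-1, CUR)): offset=5
After 3 (read(2)): returned '5U', offset=7
After 4 (seek(-14, END)): offset=7
After 5 (seek(-4, END)): offset=17
After 6 (seek(18, SET)): offset=18
After 7 (seek(+5, CUR)): offset=21
After 8 (read(1)): returned '', offset=21
After 9 (seek(14, SET)): offset=14
After 10 (read(2)): returned 'YP', offset=16
After 11 (read(3)): returned '6RI', offset=19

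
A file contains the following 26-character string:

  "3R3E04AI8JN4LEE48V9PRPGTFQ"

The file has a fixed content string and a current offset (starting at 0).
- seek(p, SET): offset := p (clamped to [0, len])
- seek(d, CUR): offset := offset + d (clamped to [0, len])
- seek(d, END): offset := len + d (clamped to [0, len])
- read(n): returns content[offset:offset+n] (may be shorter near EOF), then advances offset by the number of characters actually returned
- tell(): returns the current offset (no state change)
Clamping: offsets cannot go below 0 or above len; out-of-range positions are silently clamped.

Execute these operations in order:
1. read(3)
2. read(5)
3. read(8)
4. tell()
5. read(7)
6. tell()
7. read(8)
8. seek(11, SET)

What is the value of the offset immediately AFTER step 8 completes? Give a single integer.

After 1 (read(3)): returned '3R3', offset=3
After 2 (read(5)): returned 'E04AI', offset=8
After 3 (read(8)): returned '8JN4LEE4', offset=16
After 4 (tell()): offset=16
After 5 (read(7)): returned '8V9PRPG', offset=23
After 6 (tell()): offset=23
After 7 (read(8)): returned 'TFQ', offset=26
After 8 (seek(11, SET)): offset=11

Answer: 11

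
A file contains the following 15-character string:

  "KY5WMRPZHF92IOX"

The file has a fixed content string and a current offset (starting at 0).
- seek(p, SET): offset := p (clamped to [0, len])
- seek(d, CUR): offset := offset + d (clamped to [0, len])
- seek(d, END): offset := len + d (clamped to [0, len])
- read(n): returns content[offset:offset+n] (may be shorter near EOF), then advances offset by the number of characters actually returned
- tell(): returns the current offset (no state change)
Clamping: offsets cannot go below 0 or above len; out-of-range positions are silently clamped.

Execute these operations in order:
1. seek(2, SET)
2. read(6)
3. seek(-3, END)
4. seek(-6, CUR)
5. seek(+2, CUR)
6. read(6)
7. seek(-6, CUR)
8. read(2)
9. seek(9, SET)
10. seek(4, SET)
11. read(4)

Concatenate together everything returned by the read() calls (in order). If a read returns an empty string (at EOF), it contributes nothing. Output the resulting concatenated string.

After 1 (seek(2, SET)): offset=2
After 2 (read(6)): returned '5WMRPZ', offset=8
After 3 (seek(-3, END)): offset=12
After 4 (seek(-6, CUR)): offset=6
After 5 (seek(+2, CUR)): offset=8
After 6 (read(6)): returned 'HF92IO', offset=14
After 7 (seek(-6, CUR)): offset=8
After 8 (read(2)): returned 'HF', offset=10
After 9 (seek(9, SET)): offset=9
After 10 (seek(4, SET)): offset=4
After 11 (read(4)): returned 'MRPZ', offset=8

Answer: 5WMRPZHF92IOHFMRPZ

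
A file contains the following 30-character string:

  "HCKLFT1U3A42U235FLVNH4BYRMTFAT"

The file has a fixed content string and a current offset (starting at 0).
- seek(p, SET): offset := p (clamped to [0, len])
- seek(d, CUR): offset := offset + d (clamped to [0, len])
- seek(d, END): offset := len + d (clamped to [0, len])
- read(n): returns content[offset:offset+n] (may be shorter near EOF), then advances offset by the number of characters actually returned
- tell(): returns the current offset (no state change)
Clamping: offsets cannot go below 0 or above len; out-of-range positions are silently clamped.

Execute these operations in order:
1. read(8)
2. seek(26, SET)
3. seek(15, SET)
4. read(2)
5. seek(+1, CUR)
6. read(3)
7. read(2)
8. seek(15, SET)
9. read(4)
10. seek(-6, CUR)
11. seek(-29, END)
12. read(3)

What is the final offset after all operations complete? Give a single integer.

After 1 (read(8)): returned 'HCKLFT1U', offset=8
After 2 (seek(26, SET)): offset=26
After 3 (seek(15, SET)): offset=15
After 4 (read(2)): returned '5F', offset=17
After 5 (seek(+1, CUR)): offset=18
After 6 (read(3)): returned 'VNH', offset=21
After 7 (read(2)): returned '4B', offset=23
After 8 (seek(15, SET)): offset=15
After 9 (read(4)): returned '5FLV', offset=19
After 10 (seek(-6, CUR)): offset=13
After 11 (seek(-29, END)): offset=1
After 12 (read(3)): returned 'CKL', offset=4

Answer: 4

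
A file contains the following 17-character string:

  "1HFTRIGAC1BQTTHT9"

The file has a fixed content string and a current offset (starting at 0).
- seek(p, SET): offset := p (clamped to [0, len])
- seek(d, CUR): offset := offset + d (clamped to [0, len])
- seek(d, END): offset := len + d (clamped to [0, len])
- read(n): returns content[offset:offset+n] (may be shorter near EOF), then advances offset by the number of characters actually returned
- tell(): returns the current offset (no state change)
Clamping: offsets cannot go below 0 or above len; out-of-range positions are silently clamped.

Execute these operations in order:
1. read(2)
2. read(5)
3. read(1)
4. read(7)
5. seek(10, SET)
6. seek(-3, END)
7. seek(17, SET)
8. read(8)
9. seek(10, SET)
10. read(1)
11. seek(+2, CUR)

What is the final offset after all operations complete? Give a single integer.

After 1 (read(2)): returned '1H', offset=2
After 2 (read(5)): returned 'FTRIG', offset=7
After 3 (read(1)): returned 'A', offset=8
After 4 (read(7)): returned 'C1BQTTH', offset=15
After 5 (seek(10, SET)): offset=10
After 6 (seek(-3, END)): offset=14
After 7 (seek(17, SET)): offset=17
After 8 (read(8)): returned '', offset=17
After 9 (seek(10, SET)): offset=10
After 10 (read(1)): returned 'B', offset=11
After 11 (seek(+2, CUR)): offset=13

Answer: 13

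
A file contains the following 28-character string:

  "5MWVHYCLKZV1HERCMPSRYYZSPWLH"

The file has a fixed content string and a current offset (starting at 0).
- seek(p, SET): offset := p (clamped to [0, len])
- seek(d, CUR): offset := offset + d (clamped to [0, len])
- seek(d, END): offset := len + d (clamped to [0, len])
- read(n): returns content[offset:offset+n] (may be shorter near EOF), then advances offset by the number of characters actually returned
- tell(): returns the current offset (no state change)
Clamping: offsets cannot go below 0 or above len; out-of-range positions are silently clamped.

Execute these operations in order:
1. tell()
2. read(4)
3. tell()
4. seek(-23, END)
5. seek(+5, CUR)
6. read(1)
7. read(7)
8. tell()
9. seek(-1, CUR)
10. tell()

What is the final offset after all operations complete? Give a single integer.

After 1 (tell()): offset=0
After 2 (read(4)): returned '5MWV', offset=4
After 3 (tell()): offset=4
After 4 (seek(-23, END)): offset=5
After 5 (seek(+5, CUR)): offset=10
After 6 (read(1)): returned 'V', offset=11
After 7 (read(7)): returned '1HERCMP', offset=18
After 8 (tell()): offset=18
After 9 (seek(-1, CUR)): offset=17
After 10 (tell()): offset=17

Answer: 17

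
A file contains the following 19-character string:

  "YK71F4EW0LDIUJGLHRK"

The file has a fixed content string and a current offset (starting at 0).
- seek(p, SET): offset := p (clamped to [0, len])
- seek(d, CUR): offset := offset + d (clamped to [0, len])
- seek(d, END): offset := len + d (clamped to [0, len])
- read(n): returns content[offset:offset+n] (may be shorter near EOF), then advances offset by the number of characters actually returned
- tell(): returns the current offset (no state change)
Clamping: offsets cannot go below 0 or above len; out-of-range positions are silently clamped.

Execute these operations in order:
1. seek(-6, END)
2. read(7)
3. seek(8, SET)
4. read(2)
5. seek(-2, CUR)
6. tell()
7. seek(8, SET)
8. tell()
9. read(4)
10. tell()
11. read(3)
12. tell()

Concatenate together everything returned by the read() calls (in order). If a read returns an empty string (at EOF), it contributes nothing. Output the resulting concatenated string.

Answer: JGLHRK0L0LDIUJG

Derivation:
After 1 (seek(-6, END)): offset=13
After 2 (read(7)): returned 'JGLHRK', offset=19
After 3 (seek(8, SET)): offset=8
After 4 (read(2)): returned '0L', offset=10
After 5 (seek(-2, CUR)): offset=8
After 6 (tell()): offset=8
After 7 (seek(8, SET)): offset=8
After 8 (tell()): offset=8
After 9 (read(4)): returned '0LDI', offset=12
After 10 (tell()): offset=12
After 11 (read(3)): returned 'UJG', offset=15
After 12 (tell()): offset=15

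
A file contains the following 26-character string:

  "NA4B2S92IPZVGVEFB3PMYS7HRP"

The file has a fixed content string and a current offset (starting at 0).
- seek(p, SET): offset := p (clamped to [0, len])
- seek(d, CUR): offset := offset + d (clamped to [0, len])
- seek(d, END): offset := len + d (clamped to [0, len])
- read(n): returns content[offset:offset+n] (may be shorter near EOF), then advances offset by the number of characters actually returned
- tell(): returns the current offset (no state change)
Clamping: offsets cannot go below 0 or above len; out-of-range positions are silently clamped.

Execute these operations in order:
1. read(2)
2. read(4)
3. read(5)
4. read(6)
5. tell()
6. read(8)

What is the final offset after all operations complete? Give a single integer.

After 1 (read(2)): returned 'NA', offset=2
After 2 (read(4)): returned '4B2S', offset=6
After 3 (read(5)): returned '92IPZ', offset=11
After 4 (read(6)): returned 'VGVEFB', offset=17
After 5 (tell()): offset=17
After 6 (read(8)): returned '3PMYS7HR', offset=25

Answer: 25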